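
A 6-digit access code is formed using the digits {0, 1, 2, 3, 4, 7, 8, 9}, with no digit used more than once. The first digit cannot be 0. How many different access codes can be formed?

17640

The first digit has 8−1 = 7 choices (anything except 0).
The remaining 5 digits are filled from the other 7 symbols without repetition: 7 × 6 × 5 × 4 × 3 = 2520.
Total: 7 × 2520 = 17640.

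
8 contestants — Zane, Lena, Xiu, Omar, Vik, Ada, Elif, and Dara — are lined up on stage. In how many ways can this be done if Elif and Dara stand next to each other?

Treat {Elif, Dara} as a single unit. There are 7 units to order, and the pair itself can be ordered 2 ways.
That gives 2 × 7! = 2 × 5040 = 10080.

10080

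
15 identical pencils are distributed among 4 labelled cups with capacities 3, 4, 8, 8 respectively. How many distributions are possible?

By stars and bars, unrestricted non-negative solutions to x_1+…+x_4 = 15 number C(15+3,3) = 816.
Subtract solutions that violate a single cap (substitute x_i' = x_i − (cap_i+1)): x_1 ≥ 4 gives C(14,3) = 364; x_2 ≥ 5 gives C(13,3) = 286; x_3 ≥ 9 gives C(9,3) = 84; x_4 ≥ 9 gives C(9,3) = 84. Together 818.
Add back pairs where two caps are both exceeded: 84 + 10 + 10 + 4 + 4 + 0 = 112.
By inclusion–exclusion the count is 816 − 818 + 112 = 110.

110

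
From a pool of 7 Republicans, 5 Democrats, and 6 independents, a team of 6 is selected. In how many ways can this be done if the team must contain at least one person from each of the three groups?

15470

With no constraint there are C(18,6) = 18564 possible selections.
Selections missing a whole group: no Republicans → C(11,6) = 462; no Democrats → C(13,6) = 1716; no independents → C(12,6) = 924.
Add back selections omitting two groups (i.e. drawn from a single group): C(7,6) + C(5,6) + C(6,6) = 8.
By inclusion–exclusion: 18564 − 3102 + 8 = 15470.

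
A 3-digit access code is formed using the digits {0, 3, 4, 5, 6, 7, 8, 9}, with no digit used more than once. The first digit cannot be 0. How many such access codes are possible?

The first digit has 8−1 = 7 choices (anything except 0).
The remaining 2 digits are filled from the other 7 symbols without repetition: 7 × 6 = 42.
Total: 7 × 42 = 294.

294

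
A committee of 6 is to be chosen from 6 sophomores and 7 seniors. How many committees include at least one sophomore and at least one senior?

Total 6-person selections from all 13: C(13,6) = 1716.
Subtract selections that omit an entire group: no sophomores → C(7,6) = 7; no seniors → C(6,6) = 1.
Both groups omitted at once is impossible, so 1716 − 8 = 1708.

1708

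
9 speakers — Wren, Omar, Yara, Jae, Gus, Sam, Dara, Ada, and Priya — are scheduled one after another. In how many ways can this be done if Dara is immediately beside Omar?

80640

Treat {Dara, Omar} as a single unit. There are 8 units to order, and the pair itself can be ordered 2 ways.
That gives 2 × 8! = 2 × 40320 = 80640.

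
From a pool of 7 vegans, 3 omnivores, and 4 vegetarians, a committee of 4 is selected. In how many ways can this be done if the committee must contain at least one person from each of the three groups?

Unrestricted: C(14,4) = 1001 ways to pick any 4 of the 14.
Selections missing a whole group: no vegans → C(7,4) = 35; no omnivores → C(11,4) = 330; no vegetarians → C(10,4) = 210.
Add back selections omitting two groups (i.e. drawn from a single group): C(7,4) + C(3,4) + C(4,4) = 36.
By inclusion–exclusion: 1001 − 575 + 36 = 462.

462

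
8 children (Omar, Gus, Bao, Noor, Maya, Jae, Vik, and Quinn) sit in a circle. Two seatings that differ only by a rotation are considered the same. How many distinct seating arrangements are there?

5040

Fix one person's seat to break rotational symmetry; the remaining 7 people can be arranged in (7)! = 5040 ways.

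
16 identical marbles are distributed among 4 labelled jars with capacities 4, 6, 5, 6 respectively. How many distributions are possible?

55

Ignoring the caps, the number of non-negative solutions to x_1+…+x_4 = 16 is C(19,3) = 969.
Subtract solutions that violate a single cap (substitute x_i' = x_i − (cap_i+1)): x_1 ≥ 5 gives C(14,3) = 364; x_2 ≥ 7 gives C(12,3) = 220; x_3 ≥ 6 gives C(13,3) = 286; x_4 ≥ 7 gives C(12,3) = 220. Together 1090.
Add back pairs where two caps are both exceeded: 35 + 56 + 35 + 20 + 10 + 20 = 176.
By inclusion–exclusion the count is 969 − 1090 + 176 = 55.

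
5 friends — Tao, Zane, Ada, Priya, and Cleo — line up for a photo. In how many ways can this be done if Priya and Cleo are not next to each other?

72

Of the 5! = 120 arrangements, those with Priya and Cleo adjacent number 2 × 4! = 48 (treat the pair as a block with 2 internal orders).
Complementary counting: 120 − 48 = 72.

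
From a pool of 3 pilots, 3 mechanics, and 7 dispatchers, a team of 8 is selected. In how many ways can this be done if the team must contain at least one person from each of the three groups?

With no constraint there are C(13,8) = 1287 possible selections.
Subtract selections that omit an entire group: no pilots → C(10,8) = 45; no mechanics → C(10,8) = 45; no dispatchers → C(6,8) = 0.
Add back selections omitting two groups (i.e. drawn from a single group): C(3,8) + C(3,8) + C(7,8) = 0.
By inclusion–exclusion: 1287 − 90 + 0 = 1197.

1197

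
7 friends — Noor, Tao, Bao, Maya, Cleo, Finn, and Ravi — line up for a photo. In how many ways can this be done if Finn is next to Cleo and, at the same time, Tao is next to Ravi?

480

Treat {Finn,Cleo} as one block (2 orders) and {Tao,Ravi} as another (2 orders).
That leaves 5 units to arrange: 2 × 2 × 5! = 4 × 120 = 480.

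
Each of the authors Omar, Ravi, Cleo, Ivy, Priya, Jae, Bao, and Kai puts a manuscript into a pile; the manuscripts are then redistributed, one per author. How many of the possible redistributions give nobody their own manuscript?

Let Aᵢ be the assignments in which author i gets their own manuscript. We want the size of the complement of A₁∪…∪A_8.
By inclusion–exclusion this is Σ_{j=0}^{8} (−1)^j C(8,j)·(8−j)!.
Computing: 40320 − 40320 + 20160 − 6720 + 1680 − 336 + 56 − 8 + 1 = 14833.

14833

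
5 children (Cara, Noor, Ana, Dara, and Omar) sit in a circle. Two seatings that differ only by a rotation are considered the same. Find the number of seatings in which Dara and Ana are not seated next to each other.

12

Without the restriction there are (4)! = 24 seatings.
Those with Dara next to Ana: fuse the pair into one unit and seat 4 units around a circle — 2·(3)! = 12.
Subtracting, 24 − 12 = 12.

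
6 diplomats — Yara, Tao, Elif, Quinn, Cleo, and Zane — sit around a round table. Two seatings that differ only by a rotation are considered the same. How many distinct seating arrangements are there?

Fix one person's seat to break rotational symmetry; the remaining 5 people can be arranged in (5)! = 120 ways.

120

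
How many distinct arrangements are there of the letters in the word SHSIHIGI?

Letter multiplicities in SHSIHIGI: G×1, H×2, I×3, S×2.
Dividing 8! = 40320 by 3!·2!·2! = 24 for the repeated letters gives 1680.

1680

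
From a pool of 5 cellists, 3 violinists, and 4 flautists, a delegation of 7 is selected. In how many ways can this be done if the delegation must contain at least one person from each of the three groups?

747

Unrestricted: C(12,7) = 792 ways to pick any 7 of the 12.
Subtract selections that omit an entire group: no cellists → C(7,7) = 1; no violinists → C(9,7) = 36; no flautists → C(8,7) = 8.
Add back selections omitting two groups (i.e. drawn from a single group): C(5,7) + C(3,7) + C(4,7) = 0.
By inclusion–exclusion: 792 − 45 + 0 = 747.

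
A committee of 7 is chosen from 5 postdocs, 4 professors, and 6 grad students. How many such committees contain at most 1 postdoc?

1170

Split by how many postdocs are chosen (0 through 1).
Sum: C(5,0)·C(10,7) + C(5,1)·C(10,6) = 120 + 1050 = 1170.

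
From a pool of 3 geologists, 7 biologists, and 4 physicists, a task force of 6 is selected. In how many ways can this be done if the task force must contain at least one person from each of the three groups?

With no constraint there are C(14,6) = 3003 possible selections.
Selections missing a whole group: no geologists → C(11,6) = 462; no biologists → C(7,6) = 7; no physicists → C(10,6) = 210.
Add back selections omitting two groups (i.e. drawn from a single group): C(3,6) + C(7,6) + C(4,6) = 7.
By inclusion–exclusion: 3003 − 679 + 7 = 2331.

2331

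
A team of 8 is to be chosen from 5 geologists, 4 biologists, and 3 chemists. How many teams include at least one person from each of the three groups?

Unrestricted: C(12,8) = 495 ways to pick any 8 of the 12.
Subtract selections that omit an entire group: no geologists → C(7,8) = 0; no biologists → C(8,8) = 1; no chemists → C(9,8) = 9.
Add back selections omitting two groups (i.e. drawn from a single group): C(5,8) + C(4,8) + C(3,8) = 0.
By inclusion–exclusion: 495 − 10 + 0 = 485.

485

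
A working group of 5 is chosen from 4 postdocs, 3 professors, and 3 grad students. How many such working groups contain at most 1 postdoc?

Split by how many postdocs are chosen (0 through 1).
Sum: C(4,0)·C(6,5) + C(4,1)·C(6,4) = 6 + 60 = 66.

66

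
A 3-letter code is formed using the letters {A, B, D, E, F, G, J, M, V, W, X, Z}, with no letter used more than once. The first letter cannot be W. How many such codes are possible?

The first letter has 12−1 = 11 choices (anything except W).
The remaining 2 letters are filled from the other 11 symbols without repetition: 11 × 10 = 110.
Total: 11 × 110 = 1210.

1210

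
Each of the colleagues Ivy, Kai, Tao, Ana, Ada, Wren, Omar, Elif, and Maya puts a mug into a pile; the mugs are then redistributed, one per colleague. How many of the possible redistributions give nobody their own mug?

133496

Let Aᵢ be the assignments in which colleague i gets their own mug. We want the size of the complement of A₁∪…∪A_9.
By inclusion–exclusion this is Σ_{j=0}^{9} (−1)^j C(9,j)·(9−j)!.
Computing: 362880 − 362880 + 181440 − 60480 + 15120 − 3024 + 504 − 72 + 9 − 1 = 133496.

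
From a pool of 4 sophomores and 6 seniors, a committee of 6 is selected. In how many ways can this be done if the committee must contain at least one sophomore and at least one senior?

With no constraint there are C(10,6) = 210 possible selections.
Subtract selections that omit an entire group: no sophomores → C(6,6) = 1; no seniors → C(4,6) = 0.
Both groups omitted at once is impossible, so 210 − 1 = 209.

209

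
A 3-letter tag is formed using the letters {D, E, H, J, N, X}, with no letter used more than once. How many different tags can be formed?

Choose and order 3 of the 6 symbols: the first letter has 6 options, the next 5, then 4.
That product is 6 × 5 × 4 = 120.

120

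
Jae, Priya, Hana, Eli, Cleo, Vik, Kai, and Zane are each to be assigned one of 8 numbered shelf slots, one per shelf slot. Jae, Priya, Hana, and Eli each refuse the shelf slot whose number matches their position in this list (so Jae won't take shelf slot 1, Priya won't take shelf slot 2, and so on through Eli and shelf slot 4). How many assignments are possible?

24024

Let Aᵢ (for 1 ≤ i ≤ 4) be the placements that put person i in their forbidden shelf slot. Any j of these fix j positions, leaving (8−j)! ways to fill the rest, and there are C(4,j) ways to pick which j.
By inclusion–exclusion, the number of valid placements is Σ_{j=0}^{4} (−1)^j C(4,j)·(8−j)!.
Computing: 40320 − 20160 + 4320 − 480 + 24 = 24024.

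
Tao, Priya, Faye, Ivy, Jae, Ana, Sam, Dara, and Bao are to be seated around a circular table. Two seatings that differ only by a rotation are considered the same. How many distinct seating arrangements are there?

40320

Seat Tao anywhere (absorbing the rotational symmetry), then permute the other 8: (8)! = 40320.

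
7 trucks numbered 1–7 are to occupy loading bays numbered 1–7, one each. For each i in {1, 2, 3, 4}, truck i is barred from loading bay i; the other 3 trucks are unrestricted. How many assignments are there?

2790

Let Aᵢ (for 1 ≤ i ≤ 4) be the placements that put truck i in its forbidden loading bay. Any j of these fix j positions, leaving (7−j)! ways to fill the rest, and there are C(4,j) ways to pick which j.
By inclusion–exclusion, the number of valid placements is Σ_{j=0}^{4} (−1)^j C(4,j)·(7−j)!.
Computing: 5040 − 2880 + 720 − 96 + 6 = 2790.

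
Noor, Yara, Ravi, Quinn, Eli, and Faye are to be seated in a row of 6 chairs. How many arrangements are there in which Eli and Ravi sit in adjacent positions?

240

Place the 4 others and the Eli-Ravi pair as 5 objects in a line; the pair has 2 internal arrangements.
So the count is 2·(5)! = 240.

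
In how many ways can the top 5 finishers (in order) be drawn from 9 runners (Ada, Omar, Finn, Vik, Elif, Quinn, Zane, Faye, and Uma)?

15120

There are 9 choices for 1st place, 8 for 2nd, and so on down to 5 for position 5.
That gives 9 × 8 × 7 × 6 × 5 = 15120.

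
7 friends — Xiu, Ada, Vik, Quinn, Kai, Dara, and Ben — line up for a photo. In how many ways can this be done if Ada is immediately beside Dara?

Treat {Ada, Dara} as a single unit. There are 6 units to order, and the pair itself can be ordered 2 ways.
So the count is 2·(6)! = 1440.

1440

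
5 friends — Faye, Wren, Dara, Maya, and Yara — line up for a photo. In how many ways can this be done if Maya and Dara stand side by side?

48

Place the 3 others and the Maya-Dara pair as 4 objects in a line; the pair has 2 internal arrangements.
So the count is 2·(4)! = 48.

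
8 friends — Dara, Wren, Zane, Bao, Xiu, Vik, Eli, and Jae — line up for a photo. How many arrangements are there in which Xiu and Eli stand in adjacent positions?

Treat {Xiu, Eli} as a single unit. There are 7 units to order, and the pair itself can be ordered 2 ways.
So the count is 2·(7)! = 10080.

10080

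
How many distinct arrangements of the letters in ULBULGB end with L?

With the last slot taken by L, it remains to arrange the other 6 letters (UBULGB).
Those 6 letters have B appearing twice and U appearing twice, giving (6)!/(2!·2!) = 180.

180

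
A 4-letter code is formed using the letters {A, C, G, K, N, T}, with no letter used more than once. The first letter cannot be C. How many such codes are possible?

The first letter has 6−1 = 5 choices (anything except C).
The remaining 3 letters are filled from the other 5 symbols without repetition: 5 × 4 × 3 = 60.
Total: 5 × 60 = 300.

300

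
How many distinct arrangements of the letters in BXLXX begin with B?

Fix B in the first position and arrange the remaining 4 letters.
Those 4 letters have X appearing 3 times, giving (4)!/(3!) = 4.

4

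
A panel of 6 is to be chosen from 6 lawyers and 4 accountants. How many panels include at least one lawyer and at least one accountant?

Unrestricted: C(10,6) = 210 ways to pick any 6 of the 10.
Subtract selections that omit an entire group: no lawyers → C(4,6) = 0; no accountants → C(6,6) = 1.
Both groups omitted at once is impossible, so 210 − 1 = 209.

209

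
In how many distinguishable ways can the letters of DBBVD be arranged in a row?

30

The 5 letters of DBBVD have repeats: B appearing twice and D appearing twice.
So there are 5! / (2!·2!) = 30 distinguishable arrangements.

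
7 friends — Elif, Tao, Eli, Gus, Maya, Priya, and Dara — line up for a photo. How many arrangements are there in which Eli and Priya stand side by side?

Place the 5 others and the Eli-Priya pair as 6 objects in a line; the pair has 2 internal arrangements.
That gives 2 × 6! = 2 × 720 = 1440.

1440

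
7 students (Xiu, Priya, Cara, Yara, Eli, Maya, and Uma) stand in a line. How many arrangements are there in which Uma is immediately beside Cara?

Treat {Uma, Cara} as a single unit. There are 6 units to order, and the pair itself can be ordered 2 ways.
That gives 2 × 6! = 2 × 720 = 1440.

1440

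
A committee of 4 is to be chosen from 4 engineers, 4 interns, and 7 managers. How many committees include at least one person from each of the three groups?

With no constraint there are C(15,4) = 1365 possible selections.
Selections missing a whole group: no engineers → C(11,4) = 330; no interns → C(11,4) = 330; no managers → C(8,4) = 70.
Add back selections omitting two groups (i.e. drawn from a single group): C(4,4) + C(4,4) + C(7,4) = 37.
By inclusion–exclusion: 1365 − 730 + 37 = 672.

672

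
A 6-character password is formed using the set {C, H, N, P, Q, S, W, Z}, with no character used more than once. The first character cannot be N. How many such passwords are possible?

The first character has 8−1 = 7 choices (anything except N).
The remaining 5 characters are filled from the other 7 symbols without repetition: 7 × 6 × 5 × 4 × 3 = 2520.
Total: 7 × 2520 = 17640.

17640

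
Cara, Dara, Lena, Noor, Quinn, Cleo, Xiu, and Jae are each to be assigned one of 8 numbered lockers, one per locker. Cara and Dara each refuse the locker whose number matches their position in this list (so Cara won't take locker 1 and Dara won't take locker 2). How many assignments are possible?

Let Aᵢ (for i ∈ {1, 2}) be the placements that put person i in their forbidden locker. Any j of these fix j positions, leaving (8−j)! ways to fill the rest, and there are C(2,j) ways to pick which j.
By inclusion–exclusion, the number of valid placements is Σ_{j=0}^{2} (−1)^j C(2,j)·(8−j)!.
Computing: 40320 − 10080 + 720 = 30960.

30960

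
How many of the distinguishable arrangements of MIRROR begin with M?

Fix M in the first position and arrange the remaining 5 letters.
Those 5 letters have R appearing 3 times, giving (5)!/(3!) = 20.

20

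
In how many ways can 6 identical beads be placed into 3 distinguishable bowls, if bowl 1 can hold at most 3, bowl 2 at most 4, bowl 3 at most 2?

9

Without the upper bounds there are C(8,2) = 28 ways to split 6 among 3 bowls.
Subtract solutions that violate a single cap (substitute x_i' = x_i − (cap_i+1)): x_1 ≥ 4 gives C(4,2) = 6; x_2 ≥ 5 gives C(3,2) = 3; x_3 ≥ 3 gives C(5,2) = 10. Together 19.
No two caps can be exceeded simultaneously, so the pair terms are all 0.
By inclusion–exclusion the count is 28 − 19 + 0 = 9.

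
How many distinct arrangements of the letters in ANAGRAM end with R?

120

With the last slot taken by R, it remains to arrange the other 6 letters (ANAGAM).
Those 6 letters have A appearing 3 times, giving (6)!/(3!) = 120.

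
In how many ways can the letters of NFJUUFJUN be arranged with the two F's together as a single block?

1680

Treat the 2 copies of F as a single block. The multiset to arrange is then {FF, J, J, N, N, U, U, U}, 8 items in all.
That gives (8)!/(3!·2!·2!) = 1680 arrangements.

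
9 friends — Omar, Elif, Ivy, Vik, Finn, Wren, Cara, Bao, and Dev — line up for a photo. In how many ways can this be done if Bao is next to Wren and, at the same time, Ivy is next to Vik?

20160

Treat {Bao,Wren} as one block (2 orders) and {Ivy,Vik} as another (2 orders).
That leaves 7 units to arrange: 2 × 2 × 7! = 4 × 5040 = 20160.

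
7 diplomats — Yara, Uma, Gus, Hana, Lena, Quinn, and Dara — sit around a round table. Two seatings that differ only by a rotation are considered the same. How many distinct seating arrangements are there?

Seat Yara anywhere (absorbing the rotational symmetry), then permute the other 6: (6)! = 720.

720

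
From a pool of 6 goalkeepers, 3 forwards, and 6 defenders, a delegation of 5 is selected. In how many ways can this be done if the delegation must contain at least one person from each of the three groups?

Unrestricted: C(15,5) = 3003 ways to pick any 5 of the 15.
Subtract selections that omit an entire group: no goalkeepers → C(9,5) = 126; no forwards → C(12,5) = 792; no defenders → C(9,5) = 126.
Add back selections omitting two groups (i.e. drawn from a single group): C(6,5) + C(3,5) + C(6,5) = 12.
By inclusion–exclusion: 3003 − 1044 + 12 = 1971.

1971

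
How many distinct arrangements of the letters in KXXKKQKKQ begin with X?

With the first slot taken by X, it remains to arrange the other 8 letters (KXKKQKKQ).
Those 8 letters have K appearing 5 times and Q appearing twice, giving (8)!/(5!·2!) = 168.

168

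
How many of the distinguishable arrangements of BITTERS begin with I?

Fix I in the first position and arrange the remaining 6 letters.
Those 6 letters have T appearing twice, giving (6)!/(2!) = 360.

360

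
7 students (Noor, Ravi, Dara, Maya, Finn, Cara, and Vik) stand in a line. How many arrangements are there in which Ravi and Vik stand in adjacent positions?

1440

Place the 5 others and the Ravi-Vik pair as 6 objects in a line; the pair has 2 internal arrangements.
So the count is 2·(6)! = 1440.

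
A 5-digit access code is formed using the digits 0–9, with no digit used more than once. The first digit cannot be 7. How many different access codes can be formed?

The first digit has 10−1 = 9 choices (anything except 7).
The remaining 4 digits are filled from the other 9 symbols without repetition: 9 × 8 × 7 × 6 = 3024.
Total: 9 × 3024 = 27216.

27216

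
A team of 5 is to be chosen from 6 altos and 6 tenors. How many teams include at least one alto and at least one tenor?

780

With no constraint there are C(12,5) = 792 possible selections.
Subtract selections that omit an entire group: no altos → C(6,5) = 6; no tenors → C(6,5) = 6.
Both groups omitted at once is impossible, so 792 − 12 = 780.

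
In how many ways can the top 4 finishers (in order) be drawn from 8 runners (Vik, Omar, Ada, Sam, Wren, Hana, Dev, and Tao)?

There are 8 choices for 1st place, 7 for 2nd, and so on down to 5 for position 4.
That gives 8 × 7 × 6 × 5 = 1680.

1680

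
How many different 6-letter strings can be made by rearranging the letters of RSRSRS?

20

Letter multiplicities in RSRSRS: R×3, S×3.
So there are 6! / (3!·3!) = 20 distinguishable arrangements.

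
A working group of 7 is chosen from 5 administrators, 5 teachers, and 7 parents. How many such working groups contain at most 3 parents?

Split by how many parents are chosen (0 through 3).
Sum: C(7,0)·C(10,7) + C(7,1)·C(10,6) + C(7,2)·C(10,5) + C(7,3)·C(10,4) = 120 + 1470 + 5292 + 7350 = 14232.

14232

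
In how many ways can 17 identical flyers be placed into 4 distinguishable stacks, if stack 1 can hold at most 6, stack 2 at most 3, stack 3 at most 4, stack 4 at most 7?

20

Without the upper bounds there are C(20,3) = 1140 ways to split 17 among 4 stacks.
Subtract solutions that violate a single cap (substitute x_i' = x_i − (cap_i+1)): x_1 ≥ 7 gives C(13,3) = 286; x_2 ≥ 4 gives C(16,3) = 560; x_3 ≥ 5 gives C(15,3) = 455; x_4 ≥ 8 gives C(12,3) = 220. Together 1521.
Add back pairs where two caps are both exceeded: 84 + 56 + 10 + 165 + 56 + 35 = 406.
Subtract triples: 4 + 0 + 0 + 1 = 5.
By inclusion–exclusion the count is 1140 − 1521 + 406 − 5 = 20.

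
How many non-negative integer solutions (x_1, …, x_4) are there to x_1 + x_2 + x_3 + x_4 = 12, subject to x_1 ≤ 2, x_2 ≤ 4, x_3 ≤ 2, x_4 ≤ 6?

10

By stars and bars, unrestricted non-negative solutions to x_1+…+x_4 = 12 number C(12+3,3) = 455.
Subtract solutions that violate a single cap (substitute x_i' = x_i − (cap_i+1)): x_1 ≥ 3 gives C(12,3) = 220; x_2 ≥ 5 gives C(10,3) = 120; x_3 ≥ 3 gives C(12,3) = 220; x_4 ≥ 7 gives C(8,3) = 56. Together 616.
Add back pairs where two caps are both exceeded: 35 + 84 + 10 + 35 + 1 + 10 = 175.
Subtract triples: 4 + 0 + 0 + 0 = 4.
By inclusion–exclusion the count is 455 − 616 + 175 − 4 = 10.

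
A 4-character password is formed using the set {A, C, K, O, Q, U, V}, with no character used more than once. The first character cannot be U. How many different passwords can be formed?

720

The first character has 7−1 = 6 choices (anything except U).
The remaining 3 characters are filled from the other 6 symbols without repetition: 6 × 5 × 4 = 120.
Total: 6 × 120 = 720.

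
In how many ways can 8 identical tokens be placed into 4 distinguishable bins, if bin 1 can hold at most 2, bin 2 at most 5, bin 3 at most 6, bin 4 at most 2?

49

By stars and bars, unrestricted non-negative solutions to x_1+…+x_4 = 8 number C(8+3,3) = 165.
Subtract solutions that violate a single cap (substitute x_i' = x_i − (cap_i+1)): x_1 ≥ 3 gives C(8,3) = 56; x_2 ≥ 6 gives C(5,3) = 10; x_3 ≥ 7 gives C(4,3) = 4; x_4 ≥ 3 gives C(8,3) = 56. Together 126.
Add back pairs where two caps are both exceeded: 0 + 0 + 10 + 0 + 0 + 0 = 10.
By inclusion–exclusion the count is 165 − 126 + 10 = 49.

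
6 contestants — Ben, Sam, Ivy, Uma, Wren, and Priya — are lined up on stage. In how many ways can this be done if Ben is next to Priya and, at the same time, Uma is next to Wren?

96

Treat {Ben,Priya} as one block (2 orders) and {Uma,Wren} as another (2 orders).
That leaves 4 units to arrange: 2 × 2 × 4! = 4 × 24 = 96.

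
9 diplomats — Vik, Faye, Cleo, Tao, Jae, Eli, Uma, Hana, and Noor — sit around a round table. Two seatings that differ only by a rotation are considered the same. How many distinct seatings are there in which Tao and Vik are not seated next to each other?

30240

Without the restriction there are (8)! = 40320 seatings.
Seatings with Tao beside Vik: treat them as a block with 2 internal orders, giving 2 × (7)! = 10080.
Subtracting, 40320 − 10080 = 30240.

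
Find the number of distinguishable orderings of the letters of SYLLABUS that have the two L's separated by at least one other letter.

7560

Total arrangements of SYLLABUS: 8!/(2!·2!) = 10080.
If the two L's are adjacent, glue them into one block, leaving 7 items to arrange: (7)!/(2!) = 2520 ways.
Subtracting, 10080 − 2520 = 7560 arrangements keep the L's apart.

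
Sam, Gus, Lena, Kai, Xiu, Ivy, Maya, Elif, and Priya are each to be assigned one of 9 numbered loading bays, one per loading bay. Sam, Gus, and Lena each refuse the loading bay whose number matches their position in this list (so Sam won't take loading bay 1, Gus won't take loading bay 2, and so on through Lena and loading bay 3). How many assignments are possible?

256320

Let Aᵢ (for i ∈ {1, 2, 3}) be the placements that put person i in their forbidden loading bay. Any j of these fix j positions, leaving (9−j)! ways to fill the rest, and there are C(3,j) ways to pick which j.
By inclusion–exclusion, the number of valid placements is Σ_{j=0}^{3} (−1)^j C(3,j)·(9−j)!.
Computing: 362880 − 120960 + 15120 − 720 = 256320.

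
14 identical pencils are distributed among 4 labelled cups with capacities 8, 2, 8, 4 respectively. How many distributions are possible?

Without the upper bounds there are C(17,3) = 680 ways to split 14 among 4 cups.
Subtract solutions that violate a single cap (substitute x_i' = x_i − (cap_i+1)): x_1 ≥ 9 gives C(8,3) = 56; x_2 ≥ 3 gives C(14,3) = 364; x_3 ≥ 9 gives C(8,3) = 56; x_4 ≥ 5 gives C(12,3) = 220. Together 696.
Add back pairs where two caps are both exceeded: 10 + 0 + 1 + 10 + 84 + 1 = 106.
By inclusion–exclusion the count is 680 − 696 + 106 = 90.

90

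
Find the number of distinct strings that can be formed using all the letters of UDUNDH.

180

The 6 letters of UDUNDH have repeats: D appearing twice and U appearing twice.
Dividing 6! = 720 by 2!·2! = 4 for the repeated letters gives 180.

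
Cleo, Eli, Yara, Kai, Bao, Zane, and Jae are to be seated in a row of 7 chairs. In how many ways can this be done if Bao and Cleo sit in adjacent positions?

1440

Treat {Bao, Cleo} as a single unit. There are 6 units to order, and the pair itself can be ordered 2 ways.
So the count is 2·(6)! = 1440.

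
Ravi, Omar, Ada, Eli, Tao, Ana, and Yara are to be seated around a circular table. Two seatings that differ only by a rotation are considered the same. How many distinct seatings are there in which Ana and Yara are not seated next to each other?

Without the restriction there are (6)! = 720 seatings.
Those with Ana next to Yara: fuse the pair into one unit and seat 6 units around a circle — 2·(5)! = 240.
Subtracting, 720 − 240 = 480.

480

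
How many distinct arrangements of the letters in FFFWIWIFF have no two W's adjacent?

588

Total arrangements of FFFWIWIFF: 9!/(5!·2!·2!) = 756.
If the two W's are adjacent, glue them into one block, leaving 8 items to arrange: (8)!/(5!·2!) = 168 ways.
Subtracting, 756 − 168 = 588 arrangements keep the W's apart.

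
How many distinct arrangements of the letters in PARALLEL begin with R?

420

Fix R in the first position and arrange the remaining 7 letters.
Those 7 letters have A appearing twice and L appearing 3 times, giving (7)!/(3!·2!) = 420.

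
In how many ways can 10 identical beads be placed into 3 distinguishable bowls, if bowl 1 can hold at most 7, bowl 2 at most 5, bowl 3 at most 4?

24

Without the upper bounds there are C(12,2) = 66 ways to split 10 among 3 bowls.
Subtract solutions that violate a single cap (substitute x_i' = x_i − (cap_i+1)): x_1 ≥ 8 gives C(4,2) = 6; x_2 ≥ 6 gives C(6,2) = 15; x_3 ≥ 5 gives C(7,2) = 21. Together 42.
No two caps can be exceeded simultaneously, so the pair terms are all 0.
By inclusion–exclusion the count is 66 − 42 + 0 = 24.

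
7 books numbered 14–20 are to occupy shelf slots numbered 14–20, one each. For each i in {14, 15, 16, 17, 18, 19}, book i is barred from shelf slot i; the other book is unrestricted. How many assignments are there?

2119

Let Aᵢ (for 14 ≤ i ≤ 19) be the placements that put book i in its forbidden shelf slot. Any j of these fix j positions, leaving (7−j)! ways to fill the rest, and there are C(6,j) ways to pick which j.
By inclusion–exclusion, the number of valid placements is Σ_{j=0}^{6} (−1)^j C(6,j)·(7−j)!.
Computing: 5040 − 4320 + 1800 − 480 + 90 − 12 + 1 = 2119.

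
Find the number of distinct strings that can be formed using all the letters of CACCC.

CACCC has 5 letters with C appearing 4 times.
Dividing 5! = 120 by 4! = 24 for the repeated letters gives 5.

5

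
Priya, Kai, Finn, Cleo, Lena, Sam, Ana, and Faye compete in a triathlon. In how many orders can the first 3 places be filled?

There are 8 choices for 1st place, 7 for 2nd, and 6 for 3rd.
That gives 8 × 7 × 6 = 336.

336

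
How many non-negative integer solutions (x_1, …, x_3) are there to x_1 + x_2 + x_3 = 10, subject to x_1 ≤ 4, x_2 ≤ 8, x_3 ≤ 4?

Without the upper bounds there are C(12,2) = 66 ways to split 10 among 3 variables.
Subtract solutions that violate a single cap (substitute x_i' = x_i − (cap_i+1)): x_1 ≥ 5 gives C(7,2) = 21; x_2 ≥ 9 gives C(3,2) = 3; x_3 ≥ 5 gives C(7,2) = 21. Together 45.
Add back pairs where two caps are both exceeded: 0 + 1 + 0 = 1.
By inclusion–exclusion the count is 66 − 45 + 1 = 22.

22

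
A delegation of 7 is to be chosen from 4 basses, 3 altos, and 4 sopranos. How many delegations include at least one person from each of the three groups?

320

Unrestricted: C(11,7) = 330 ways to pick any 7 of the 11.
Selections missing a whole group: no basses → C(7,7) = 1; no altos → C(8,7) = 8; no sopranos → C(7,7) = 1.
Add back selections omitting two groups (i.e. drawn from a single group): C(4,7) + C(3,7) + C(4,7) = 0.
By inclusion–exclusion: 330 − 10 + 0 = 320.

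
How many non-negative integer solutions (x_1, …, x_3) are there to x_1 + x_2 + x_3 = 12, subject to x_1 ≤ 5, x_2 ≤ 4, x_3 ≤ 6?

Without the upper bounds there are C(14,2) = 91 ways to split 12 among 3 variables.
Subtract solutions that violate a single cap (substitute x_i' = x_i − (cap_i+1)): x_1 ≥ 6 gives C(8,2) = 28; x_2 ≥ 5 gives C(9,2) = 36; x_3 ≥ 7 gives C(7,2) = 21. Together 85.
Add back pairs where two caps are both exceeded: 3 + 0 + 1 = 4.
By inclusion–exclusion the count is 91 − 85 + 4 = 10.

10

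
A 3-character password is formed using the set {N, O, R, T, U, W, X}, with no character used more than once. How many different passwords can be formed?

210

This is a permutation of 3 out of 7: P(7,3) = 7!/4!.
That product is 7 × 6 × 5 = 210.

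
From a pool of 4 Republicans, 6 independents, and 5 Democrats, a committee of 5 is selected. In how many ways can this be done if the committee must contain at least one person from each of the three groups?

Total 5-person selections from all 15: C(15,5) = 3003.
Subtract selections that omit an entire group: no Republicans → C(11,5) = 462; no independents → C(9,5) = 126; no Democrats → C(10,5) = 252.
Add back selections omitting two groups (i.e. drawn from a single group): C(4,5) + C(6,5) + C(5,5) = 7.
By inclusion–exclusion: 3003 − 840 + 7 = 2170.

2170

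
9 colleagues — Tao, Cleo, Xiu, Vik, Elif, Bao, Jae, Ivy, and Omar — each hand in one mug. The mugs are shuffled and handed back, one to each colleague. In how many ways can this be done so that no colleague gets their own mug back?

Let Aᵢ be the assignments in which colleague i gets their own mug. We want the size of the complement of A₁∪…∪A_9.
By inclusion–exclusion this is Σ_{j=0}^{9} (−1)^j C(9,j)·(9−j)!.
Computing: 362880 − 362880 + 181440 − 60480 + 15120 − 3024 + 504 − 72 + 9 − 1 = 133496.

133496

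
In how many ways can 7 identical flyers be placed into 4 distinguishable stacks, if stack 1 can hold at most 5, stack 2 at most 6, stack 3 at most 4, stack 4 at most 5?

Ignoring the caps, the number of non-negative solutions to x_1+…+x_4 = 7 is C(10,3) = 120.
Subtract solutions that violate a single cap (substitute x_i' = x_i − (cap_i+1)): x_1 ≥ 6 gives C(4,3) = 4; x_2 ≥ 7 gives C(3,3) = 1; x_3 ≥ 5 gives C(5,3) = 10; x_4 ≥ 6 gives C(4,3) = 4. Together 19.
No two caps can be exceeded simultaneously, so the pair terms are all 0.
By inclusion–exclusion the count is 120 − 19 + 0 = 101.

101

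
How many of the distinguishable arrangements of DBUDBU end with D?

30

With the last slot taken by D, it remains to arrange the other 5 letters (BUDBU).
Those 5 letters have B appearing twice and U appearing twice, giving (5)!/(2!·2!) = 30.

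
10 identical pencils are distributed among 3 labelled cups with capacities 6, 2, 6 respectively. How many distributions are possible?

Without the upper bounds there are C(12,2) = 66 ways to split 10 among 3 cups.
Subtract solutions that violate a single cap (substitute x_i' = x_i − (cap_i+1)): x_1 ≥ 7 gives C(5,2) = 10; x_2 ≥ 3 gives C(9,2) = 36; x_3 ≥ 7 gives C(5,2) = 10. Together 56.
Add back pairs where two caps are both exceeded: 1 + 0 + 1 = 2.
By inclusion–exclusion the count is 66 − 56 + 2 = 12.

12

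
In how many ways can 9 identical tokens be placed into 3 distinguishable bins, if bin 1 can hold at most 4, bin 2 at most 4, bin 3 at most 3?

6

By stars and bars, unrestricted non-negative solutions to x_1+…+x_3 = 9 number C(9+2,2) = 55.
Subtract solutions that violate a single cap (substitute x_i' = x_i − (cap_i+1)): x_1 ≥ 5 gives C(6,2) = 15; x_2 ≥ 5 gives C(6,2) = 15; x_3 ≥ 4 gives C(7,2) = 21. Together 51.
Add back pairs where two caps are both exceeded: 0 + 1 + 1 = 2.
By inclusion–exclusion the count is 55 − 51 + 2 = 6.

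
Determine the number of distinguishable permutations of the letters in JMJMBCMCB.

Letter multiplicities in JMJMBCMCB: B×2, C×2, J×2, M×3.
So there are 9! / (3!·2!·2!·2!) = 7560 distinguishable arrangements.

7560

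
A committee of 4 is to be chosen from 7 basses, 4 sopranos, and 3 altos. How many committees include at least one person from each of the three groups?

462

Total 4-person selections from all 14: C(14,4) = 1001.
Selections missing a whole group: no basses → C(7,4) = 35; no sopranos → C(10,4) = 210; no altos → C(11,4) = 330.
Add back selections omitting two groups (i.e. drawn from a single group): C(7,4) + C(4,4) + C(3,4) = 36.
By inclusion–exclusion: 1001 − 575 + 36 = 462.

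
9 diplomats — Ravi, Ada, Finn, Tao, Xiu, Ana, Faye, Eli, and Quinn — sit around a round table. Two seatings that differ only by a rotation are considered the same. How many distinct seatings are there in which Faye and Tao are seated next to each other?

10080

Treat {Faye, Tao} as one unit (2 internal orders) and seat the resulting 8 units around the table: (7)! circular arrangements.
So 2 × (7)! = 2 × 5040 = 10080.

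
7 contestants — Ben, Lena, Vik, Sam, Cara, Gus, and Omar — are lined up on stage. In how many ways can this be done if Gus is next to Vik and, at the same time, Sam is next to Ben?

480

Treat {Gus,Vik} as one block (2 orders) and {Sam,Ben} as another (2 orders).
That leaves 5 units to arrange: 2 × 2 × 5! = 4 × 120 = 480.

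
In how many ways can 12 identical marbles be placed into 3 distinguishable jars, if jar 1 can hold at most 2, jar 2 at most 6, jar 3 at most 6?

6

Without the upper bounds there are C(14,2) = 91 ways to split 12 among 3 jars.
Subtract solutions that violate a single cap (substitute x_i' = x_i − (cap_i+1)): x_1 ≥ 3 gives C(11,2) = 55; x_2 ≥ 7 gives C(7,2) = 21; x_3 ≥ 7 gives C(7,2) = 21. Together 97.
Add back pairs where two caps are both exceeded: 6 + 6 + 0 = 12.
By inclusion–exclusion the count is 91 − 97 + 12 = 6.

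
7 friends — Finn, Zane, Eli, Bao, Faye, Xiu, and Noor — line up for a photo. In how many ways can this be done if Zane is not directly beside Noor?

3600

There are 7! = 5040 arrangements in all. If Zane and Noor are adjacent, merging them into one block gives 2·(6)! = 1440 arrangements.
So 5040 − 1440 = 3600 arrangements keep them apart.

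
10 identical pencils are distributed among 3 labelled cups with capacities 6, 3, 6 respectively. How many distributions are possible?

By stars and bars, unrestricted non-negative solutions to x_1+…+x_3 = 10 number C(10+2,2) = 66.
Subtract solutions that violate a single cap (substitute x_i' = x_i − (cap_i+1)): x_1 ≥ 7 gives C(5,2) = 10; x_2 ≥ 4 gives C(8,2) = 28; x_3 ≥ 7 gives C(5,2) = 10. Together 48.
No two caps can be exceeded simultaneously, so the pair terms are all 0.
By inclusion–exclusion the count is 66 − 48 + 0 = 18.

18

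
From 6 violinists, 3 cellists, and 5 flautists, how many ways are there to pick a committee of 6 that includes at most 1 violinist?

Split by how many violinists are chosen (0 through 1).
Sum: C(6,0)·C(8,6) + C(6,1)·C(8,5) = 28 + 336 = 364.

364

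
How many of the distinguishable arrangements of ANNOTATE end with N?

Fix N in the last position and arrange the remaining 7 letters.
Those 7 letters have A appearing twice and T appearing twice, giving (7)!/(2!·2!) = 1260.

1260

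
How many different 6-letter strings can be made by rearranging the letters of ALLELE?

Letter multiplicities in ALLELE: A×1, E×2, L×3.
Dividing 6! = 720 by 3!·2! = 12 for the repeated letters gives 60.

60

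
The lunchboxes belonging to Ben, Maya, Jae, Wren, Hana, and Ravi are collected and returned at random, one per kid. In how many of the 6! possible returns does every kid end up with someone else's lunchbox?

Count assignments avoiding every fixed point. For any j of the 6 kids fixed to their own lunchbox, the other 6−j can be arranged in (6−j)! ways.
By inclusion–exclusion this is Σ_{j=0}^{6} (−1)^j C(6,j)·(6−j)!.
Computing: 720 − 720 + 360 − 120 + 30 − 6 + 1 = 265.

265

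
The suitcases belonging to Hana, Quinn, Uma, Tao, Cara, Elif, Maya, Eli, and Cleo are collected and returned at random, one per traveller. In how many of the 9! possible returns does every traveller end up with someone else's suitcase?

Let Aᵢ be the assignments in which traveller i gets their own suitcase. We want the size of the complement of A₁∪…∪A_9.
By inclusion–exclusion this is Σ_{j=0}^{9} (−1)^j C(9,j)·(9−j)!.
Computing: 362880 − 362880 + 181440 − 60480 + 15120 − 3024 + 504 − 72 + 9 − 1 = 133496.

133496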